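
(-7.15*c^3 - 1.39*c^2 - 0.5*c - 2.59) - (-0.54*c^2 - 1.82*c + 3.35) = -7.15*c^3 - 0.85*c^2 + 1.32*c - 5.94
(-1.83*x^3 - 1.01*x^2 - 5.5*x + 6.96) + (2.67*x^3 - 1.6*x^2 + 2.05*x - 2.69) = 0.84*x^3 - 2.61*x^2 - 3.45*x + 4.27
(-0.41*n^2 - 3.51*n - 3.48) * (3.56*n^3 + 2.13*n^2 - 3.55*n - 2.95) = -1.4596*n^5 - 13.3689*n^4 - 18.4096*n^3 + 6.2576*n^2 + 22.7085*n + 10.266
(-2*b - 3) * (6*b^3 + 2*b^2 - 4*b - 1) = -12*b^4 - 22*b^3 + 2*b^2 + 14*b + 3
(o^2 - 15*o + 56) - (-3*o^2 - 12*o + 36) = 4*o^2 - 3*o + 20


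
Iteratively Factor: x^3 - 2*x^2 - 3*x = (x)*(x^2 - 2*x - 3) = x*(x - 3)*(x + 1)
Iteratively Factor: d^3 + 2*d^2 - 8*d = (d + 4)*(d^2 - 2*d) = (d - 2)*(d + 4)*(d)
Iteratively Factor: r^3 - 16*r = (r)*(r^2 - 16) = r*(r - 4)*(r + 4)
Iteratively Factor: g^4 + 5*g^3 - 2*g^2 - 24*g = (g)*(g^3 + 5*g^2 - 2*g - 24) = g*(g + 4)*(g^2 + g - 6) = g*(g - 2)*(g + 4)*(g + 3)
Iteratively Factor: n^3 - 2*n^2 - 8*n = (n)*(n^2 - 2*n - 8) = n*(n + 2)*(n - 4)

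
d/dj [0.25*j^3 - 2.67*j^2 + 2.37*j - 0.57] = 0.75*j^2 - 5.34*j + 2.37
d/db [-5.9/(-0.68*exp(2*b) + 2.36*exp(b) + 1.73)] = (13.924 - 8.024*exp(b))*exp(b)/(-0.68*exp(2*b) + 2.36*exp(b) + 1.73)^2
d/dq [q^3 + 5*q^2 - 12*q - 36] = 3*q^2 + 10*q - 12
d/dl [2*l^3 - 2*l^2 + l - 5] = 6*l^2 - 4*l + 1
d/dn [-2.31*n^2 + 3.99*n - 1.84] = 3.99 - 4.62*n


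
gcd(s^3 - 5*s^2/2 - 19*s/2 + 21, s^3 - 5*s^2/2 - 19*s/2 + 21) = s^3 - 5*s^2/2 - 19*s/2 + 21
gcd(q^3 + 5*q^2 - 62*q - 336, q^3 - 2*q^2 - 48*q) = q^2 - 2*q - 48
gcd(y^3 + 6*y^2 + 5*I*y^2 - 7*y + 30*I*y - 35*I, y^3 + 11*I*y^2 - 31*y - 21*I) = 1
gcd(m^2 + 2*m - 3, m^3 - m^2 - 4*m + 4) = m - 1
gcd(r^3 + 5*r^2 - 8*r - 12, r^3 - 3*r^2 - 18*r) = 1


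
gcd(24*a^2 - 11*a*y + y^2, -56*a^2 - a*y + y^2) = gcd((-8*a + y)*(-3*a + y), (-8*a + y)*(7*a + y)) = -8*a + y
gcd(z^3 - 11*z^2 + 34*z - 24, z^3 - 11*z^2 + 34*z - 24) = z^3 - 11*z^2 + 34*z - 24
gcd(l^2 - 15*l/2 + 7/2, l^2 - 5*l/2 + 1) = l - 1/2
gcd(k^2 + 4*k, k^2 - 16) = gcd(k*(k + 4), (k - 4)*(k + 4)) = k + 4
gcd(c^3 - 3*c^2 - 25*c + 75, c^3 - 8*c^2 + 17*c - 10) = c - 5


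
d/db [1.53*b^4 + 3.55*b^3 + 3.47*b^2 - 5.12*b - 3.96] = 6.12*b^3 + 10.65*b^2 + 6.94*b - 5.12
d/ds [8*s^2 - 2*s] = 16*s - 2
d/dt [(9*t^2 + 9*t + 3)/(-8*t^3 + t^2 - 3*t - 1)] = 12*t*(6*t^3 + 12*t^2 + 3*t - 2)/(64*t^6 - 16*t^5 + 49*t^4 + 10*t^3 + 7*t^2 + 6*t + 1)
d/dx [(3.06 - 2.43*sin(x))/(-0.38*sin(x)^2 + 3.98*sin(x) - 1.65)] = (-0.9234*sin(x)^2 + 2.3256*sin(x) - 8.1693)*cos(x)/(0.1444*sin(x)^4 - 3.0248*sin(x)^3 + 17.0944*sin(x)^2 - 13.134*sin(x) + 2.7225)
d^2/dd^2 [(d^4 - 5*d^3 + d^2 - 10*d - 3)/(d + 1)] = 2*(3*d^4 + 3*d^3 - 9*d^2 - 15*d + 8)/(d^3 + 3*d^2 + 3*d + 1)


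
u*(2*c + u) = 2*c*u + u^2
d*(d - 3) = d^2 - 3*d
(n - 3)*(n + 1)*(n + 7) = n^3 + 5*n^2 - 17*n - 21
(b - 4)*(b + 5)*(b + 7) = b^3 + 8*b^2 - 13*b - 140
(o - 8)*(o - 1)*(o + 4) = o^3 - 5*o^2 - 28*o + 32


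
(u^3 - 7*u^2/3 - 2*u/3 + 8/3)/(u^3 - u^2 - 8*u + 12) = (u^2 - u/3 - 4/3)/(u^2 + u - 6)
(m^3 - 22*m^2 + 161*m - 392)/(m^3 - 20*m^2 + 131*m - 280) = (m - 7)/(m - 5)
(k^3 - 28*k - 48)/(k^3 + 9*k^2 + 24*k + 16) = (k^2 - 4*k - 12)/(k^2 + 5*k + 4)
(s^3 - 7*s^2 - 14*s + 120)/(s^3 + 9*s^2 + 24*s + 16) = (s^2 - 11*s + 30)/(s^2 + 5*s + 4)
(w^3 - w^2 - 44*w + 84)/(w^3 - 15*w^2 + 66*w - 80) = (w^2 + w - 42)/(w^2 - 13*w + 40)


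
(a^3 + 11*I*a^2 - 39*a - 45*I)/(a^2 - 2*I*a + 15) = (a^2 + 8*I*a - 15)/(a - 5*I)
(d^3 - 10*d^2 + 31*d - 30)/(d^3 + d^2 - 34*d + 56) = (d^2 - 8*d + 15)/(d^2 + 3*d - 28)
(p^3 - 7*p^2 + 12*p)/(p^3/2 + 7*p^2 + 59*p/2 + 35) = 2*p*(p^2 - 7*p + 12)/(p^3 + 14*p^2 + 59*p + 70)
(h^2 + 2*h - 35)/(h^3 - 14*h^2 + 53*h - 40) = (h + 7)/(h^2 - 9*h + 8)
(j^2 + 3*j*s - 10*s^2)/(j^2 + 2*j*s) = (j^2 + 3*j*s - 10*s^2)/(j*(j + 2*s))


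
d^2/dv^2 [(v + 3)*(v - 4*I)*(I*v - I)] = 6*I*v + 8 + 4*I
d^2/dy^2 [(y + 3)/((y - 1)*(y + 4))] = 2*(y^3 + 9*y^2 + 39*y + 51)/(y^6 + 9*y^5 + 15*y^4 - 45*y^3 - 60*y^2 + 144*y - 64)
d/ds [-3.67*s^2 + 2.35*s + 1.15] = 2.35 - 7.34*s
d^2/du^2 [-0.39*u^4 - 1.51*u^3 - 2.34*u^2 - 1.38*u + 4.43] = -4.68*u^2 - 9.06*u - 4.68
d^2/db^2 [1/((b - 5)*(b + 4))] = 2*((b - 5)^2 + (b - 5)*(b + 4) + (b + 4)^2)/((b - 5)^3*(b + 4)^3)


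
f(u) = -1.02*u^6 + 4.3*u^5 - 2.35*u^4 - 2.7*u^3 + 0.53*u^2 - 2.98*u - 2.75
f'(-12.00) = 1983736.94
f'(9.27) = -268349.60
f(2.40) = 25.33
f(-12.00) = -4159635.95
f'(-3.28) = 5049.96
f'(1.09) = -2.69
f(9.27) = -372396.76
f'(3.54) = -543.62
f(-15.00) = -14993445.05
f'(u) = -6.12*u^5 + 21.5*u^4 - 9.4*u^3 - 8.1*u^2 + 1.06*u - 2.98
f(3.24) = -2.31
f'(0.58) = -4.89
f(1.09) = -7.28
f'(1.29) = 2.41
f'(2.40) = 48.97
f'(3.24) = -220.13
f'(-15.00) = 5765696.12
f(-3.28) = -3066.55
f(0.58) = -4.85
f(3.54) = -112.34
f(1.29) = -7.36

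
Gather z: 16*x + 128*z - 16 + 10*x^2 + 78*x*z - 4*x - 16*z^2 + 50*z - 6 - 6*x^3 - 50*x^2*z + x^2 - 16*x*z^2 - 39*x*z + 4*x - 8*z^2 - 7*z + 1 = -6*x^3 + 11*x^2 + 16*x + z^2*(-16*x - 24) + z*(-50*x^2 + 39*x + 171) - 21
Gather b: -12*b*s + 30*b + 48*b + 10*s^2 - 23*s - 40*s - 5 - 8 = b*(78 - 12*s) + 10*s^2 - 63*s - 13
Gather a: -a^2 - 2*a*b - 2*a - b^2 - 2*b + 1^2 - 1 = -a^2 + a*(-2*b - 2) - b^2 - 2*b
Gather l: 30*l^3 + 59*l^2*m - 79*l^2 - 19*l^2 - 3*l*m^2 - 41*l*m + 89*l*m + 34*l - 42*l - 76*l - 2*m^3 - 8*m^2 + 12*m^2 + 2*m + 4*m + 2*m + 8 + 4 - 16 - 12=30*l^3 + l^2*(59*m - 98) + l*(-3*m^2 + 48*m - 84) - 2*m^3 + 4*m^2 + 8*m - 16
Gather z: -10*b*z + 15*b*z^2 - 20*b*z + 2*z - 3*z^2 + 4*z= z^2*(15*b - 3) + z*(6 - 30*b)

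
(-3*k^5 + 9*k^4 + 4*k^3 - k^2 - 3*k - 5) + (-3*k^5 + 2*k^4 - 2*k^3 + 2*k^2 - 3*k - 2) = -6*k^5 + 11*k^4 + 2*k^3 + k^2 - 6*k - 7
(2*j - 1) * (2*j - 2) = 4*j^2 - 6*j + 2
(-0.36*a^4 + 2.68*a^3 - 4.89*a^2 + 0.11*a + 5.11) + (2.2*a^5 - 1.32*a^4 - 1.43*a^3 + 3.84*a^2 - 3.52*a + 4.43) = 2.2*a^5 - 1.68*a^4 + 1.25*a^3 - 1.05*a^2 - 3.41*a + 9.54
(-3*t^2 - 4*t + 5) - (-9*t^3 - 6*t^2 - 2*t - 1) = 9*t^3 + 3*t^2 - 2*t + 6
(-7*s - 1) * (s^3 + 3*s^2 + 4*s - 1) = -7*s^4 - 22*s^3 - 31*s^2 + 3*s + 1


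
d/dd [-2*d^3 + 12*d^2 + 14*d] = -6*d^2 + 24*d + 14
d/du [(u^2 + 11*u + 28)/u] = 1 - 28/u^2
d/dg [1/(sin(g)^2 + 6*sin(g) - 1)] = -2*(sin(g) + 3)*cos(g)/(6*sin(g) - cos(g)^2)^2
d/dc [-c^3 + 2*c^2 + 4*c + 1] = -3*c^2 + 4*c + 4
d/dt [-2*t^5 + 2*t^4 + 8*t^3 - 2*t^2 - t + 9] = -10*t^4 + 8*t^3 + 24*t^2 - 4*t - 1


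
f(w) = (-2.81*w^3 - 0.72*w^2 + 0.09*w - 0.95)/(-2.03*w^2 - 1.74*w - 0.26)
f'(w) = (4.06*w + 1.74)*(-2.81*w^3 - 0.72*w^2 + 0.09*w - 0.95)/(-2.03*w^2 - 1.74*w - 0.26)^2 + (-8.43*w^2 - 1.44*w + 0.09)/(-2.03*w^2 - 1.74*w - 0.26)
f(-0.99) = -1.86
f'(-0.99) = 4.74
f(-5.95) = -9.15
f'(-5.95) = 1.37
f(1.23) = 1.31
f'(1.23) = 1.03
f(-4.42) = -7.05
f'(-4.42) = 1.36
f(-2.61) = -4.60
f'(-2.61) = 1.35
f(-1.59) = -3.19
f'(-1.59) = 1.48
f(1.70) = 1.84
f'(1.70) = 1.19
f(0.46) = 0.90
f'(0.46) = -0.59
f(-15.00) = -21.63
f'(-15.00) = 1.38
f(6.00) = 7.56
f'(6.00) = 1.37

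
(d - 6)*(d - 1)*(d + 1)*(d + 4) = d^4 - 2*d^3 - 25*d^2 + 2*d + 24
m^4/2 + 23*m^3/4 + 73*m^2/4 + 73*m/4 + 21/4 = (m/2 + 1/2)*(m + 1/2)*(m + 3)*(m + 7)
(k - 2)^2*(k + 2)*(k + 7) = k^4 + 5*k^3 - 18*k^2 - 20*k + 56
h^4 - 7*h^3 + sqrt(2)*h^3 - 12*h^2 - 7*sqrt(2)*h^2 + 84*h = h*(h - 7)*(h - 2*sqrt(2))*(h + 3*sqrt(2))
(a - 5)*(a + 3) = a^2 - 2*a - 15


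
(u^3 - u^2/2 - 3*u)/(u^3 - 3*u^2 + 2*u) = (u + 3/2)/(u - 1)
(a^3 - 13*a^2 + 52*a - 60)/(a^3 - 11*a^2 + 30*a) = (a - 2)/a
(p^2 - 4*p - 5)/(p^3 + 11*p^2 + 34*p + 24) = (p - 5)/(p^2 + 10*p + 24)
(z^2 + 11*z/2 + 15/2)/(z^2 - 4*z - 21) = (z + 5/2)/(z - 7)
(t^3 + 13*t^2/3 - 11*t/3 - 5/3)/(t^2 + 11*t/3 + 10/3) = (3*t^3 + 13*t^2 - 11*t - 5)/(3*t^2 + 11*t + 10)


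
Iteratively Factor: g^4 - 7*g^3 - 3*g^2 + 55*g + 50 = (g + 2)*(g^3 - 9*g^2 + 15*g + 25) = (g + 1)*(g + 2)*(g^2 - 10*g + 25) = (g - 5)*(g + 1)*(g + 2)*(g - 5)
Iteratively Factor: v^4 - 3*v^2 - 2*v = (v + 1)*(v^3 - v^2 - 2*v) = v*(v + 1)*(v^2 - v - 2) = v*(v - 2)*(v + 1)*(v + 1)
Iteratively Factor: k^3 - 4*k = (k)*(k^2 - 4) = k*(k - 2)*(k + 2)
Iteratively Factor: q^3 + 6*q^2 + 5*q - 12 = (q + 3)*(q^2 + 3*q - 4) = (q - 1)*(q + 3)*(q + 4)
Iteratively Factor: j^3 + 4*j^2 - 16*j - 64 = (j + 4)*(j^2 - 16) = (j + 4)^2*(j - 4)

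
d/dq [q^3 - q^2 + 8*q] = 3*q^2 - 2*q + 8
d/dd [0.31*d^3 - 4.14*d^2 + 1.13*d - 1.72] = 0.93*d^2 - 8.28*d + 1.13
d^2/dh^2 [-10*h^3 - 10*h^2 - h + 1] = -60*h - 20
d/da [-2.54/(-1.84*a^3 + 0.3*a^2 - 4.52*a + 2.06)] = (-14.0208*a^2 + 1.524*a - 11.4808)/(1.84*a^3 - 0.3*a^2 + 4.52*a - 2.06)^2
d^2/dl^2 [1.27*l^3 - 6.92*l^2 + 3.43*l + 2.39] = 7.62*l - 13.84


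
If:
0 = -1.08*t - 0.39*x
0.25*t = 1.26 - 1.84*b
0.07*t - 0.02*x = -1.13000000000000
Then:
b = 1.91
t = -9.01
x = 24.96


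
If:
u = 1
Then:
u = 1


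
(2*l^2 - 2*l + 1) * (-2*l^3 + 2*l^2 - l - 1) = -4*l^5 + 8*l^4 - 8*l^3 + 2*l^2 + l - 1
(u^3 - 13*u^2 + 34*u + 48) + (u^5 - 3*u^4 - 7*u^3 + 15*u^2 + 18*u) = u^5 - 3*u^4 - 6*u^3 + 2*u^2 + 52*u + 48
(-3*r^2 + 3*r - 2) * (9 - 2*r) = 6*r^3 - 33*r^2 + 31*r - 18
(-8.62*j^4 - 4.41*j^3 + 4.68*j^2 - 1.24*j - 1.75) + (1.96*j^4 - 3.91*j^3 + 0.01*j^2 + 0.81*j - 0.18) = -6.66*j^4 - 8.32*j^3 + 4.69*j^2 - 0.43*j - 1.93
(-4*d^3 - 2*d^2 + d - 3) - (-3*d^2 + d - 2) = -4*d^3 + d^2 - 1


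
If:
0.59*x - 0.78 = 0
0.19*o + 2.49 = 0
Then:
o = -13.11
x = 1.32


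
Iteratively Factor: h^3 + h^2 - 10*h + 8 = (h - 2)*(h^2 + 3*h - 4) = (h - 2)*(h - 1)*(h + 4)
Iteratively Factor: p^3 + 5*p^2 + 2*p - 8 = (p + 2)*(p^2 + 3*p - 4) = (p + 2)*(p + 4)*(p - 1)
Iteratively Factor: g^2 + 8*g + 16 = (g + 4)*(g + 4)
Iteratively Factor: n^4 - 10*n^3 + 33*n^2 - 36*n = (n - 3)*(n^3 - 7*n^2 + 12*n) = n*(n - 3)*(n^2 - 7*n + 12) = n*(n - 4)*(n - 3)*(n - 3)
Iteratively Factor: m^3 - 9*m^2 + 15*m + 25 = (m - 5)*(m^2 - 4*m - 5) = (m - 5)*(m + 1)*(m - 5)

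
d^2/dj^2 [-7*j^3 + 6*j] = -42*j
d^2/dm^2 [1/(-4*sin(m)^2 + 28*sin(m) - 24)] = (4*sin(m)^3 - 17*sin(m)^2 + 2*sin(m) + 86)/(4*(sin(m) - 6)^3*(sin(m) - 1)^2)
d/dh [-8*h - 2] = -8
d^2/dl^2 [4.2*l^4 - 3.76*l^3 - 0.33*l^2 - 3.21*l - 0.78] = 50.4*l^2 - 22.56*l - 0.66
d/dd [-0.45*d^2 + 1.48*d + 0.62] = 1.48 - 0.9*d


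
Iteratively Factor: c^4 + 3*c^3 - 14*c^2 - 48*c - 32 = (c + 4)*(c^3 - c^2 - 10*c - 8) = (c + 1)*(c + 4)*(c^2 - 2*c - 8) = (c - 4)*(c + 1)*(c + 4)*(c + 2)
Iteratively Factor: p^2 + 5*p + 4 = (p + 1)*(p + 4)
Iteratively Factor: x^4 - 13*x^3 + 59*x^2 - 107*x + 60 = (x - 4)*(x^3 - 9*x^2 + 23*x - 15) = (x - 5)*(x - 4)*(x^2 - 4*x + 3) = (x - 5)*(x - 4)*(x - 3)*(x - 1)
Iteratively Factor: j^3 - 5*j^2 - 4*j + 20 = (j + 2)*(j^2 - 7*j + 10) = (j - 2)*(j + 2)*(j - 5)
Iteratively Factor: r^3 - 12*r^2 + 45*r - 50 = (r - 5)*(r^2 - 7*r + 10) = (r - 5)^2*(r - 2)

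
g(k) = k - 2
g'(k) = 1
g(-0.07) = -2.07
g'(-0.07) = 1.00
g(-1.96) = -3.96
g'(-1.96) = 1.00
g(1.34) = -0.66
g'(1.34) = 1.00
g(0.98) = -1.02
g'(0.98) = 1.00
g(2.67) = 0.67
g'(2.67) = 1.00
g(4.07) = 2.07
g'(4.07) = 1.00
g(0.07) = -1.93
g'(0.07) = 1.00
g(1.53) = -0.47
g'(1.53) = 1.00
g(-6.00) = -8.00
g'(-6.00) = 1.00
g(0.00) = -2.00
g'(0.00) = 1.00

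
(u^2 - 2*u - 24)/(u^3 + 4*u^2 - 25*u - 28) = (u^2 - 2*u - 24)/(u^3 + 4*u^2 - 25*u - 28)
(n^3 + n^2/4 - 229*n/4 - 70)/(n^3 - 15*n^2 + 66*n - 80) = (4*n^2 + 33*n + 35)/(4*(n^2 - 7*n + 10))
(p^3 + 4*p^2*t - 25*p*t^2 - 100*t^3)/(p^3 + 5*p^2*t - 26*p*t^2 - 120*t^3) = (p + 5*t)/(p + 6*t)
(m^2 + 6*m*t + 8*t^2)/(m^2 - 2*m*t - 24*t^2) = (-m - 2*t)/(-m + 6*t)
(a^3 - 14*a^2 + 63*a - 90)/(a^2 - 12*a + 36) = (a^2 - 8*a + 15)/(a - 6)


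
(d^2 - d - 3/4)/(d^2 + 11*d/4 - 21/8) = 2*(4*d^2 - 4*d - 3)/(8*d^2 + 22*d - 21)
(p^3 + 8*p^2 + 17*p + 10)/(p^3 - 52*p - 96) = (p^2 + 6*p + 5)/(p^2 - 2*p - 48)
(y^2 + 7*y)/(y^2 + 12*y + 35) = y/(y + 5)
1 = 1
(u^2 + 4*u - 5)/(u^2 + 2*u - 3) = (u + 5)/(u + 3)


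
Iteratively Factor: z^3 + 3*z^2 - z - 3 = (z - 1)*(z^2 + 4*z + 3) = (z - 1)*(z + 1)*(z + 3)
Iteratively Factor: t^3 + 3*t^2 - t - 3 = (t - 1)*(t^2 + 4*t + 3) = (t - 1)*(t + 1)*(t + 3)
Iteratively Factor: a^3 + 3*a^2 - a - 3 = (a - 1)*(a^2 + 4*a + 3) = (a - 1)*(a + 3)*(a + 1)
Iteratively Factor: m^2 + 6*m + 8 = (m + 2)*(m + 4)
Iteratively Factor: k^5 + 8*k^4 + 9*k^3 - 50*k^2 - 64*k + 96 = (k + 4)*(k^4 + 4*k^3 - 7*k^2 - 22*k + 24) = (k - 2)*(k + 4)*(k^3 + 6*k^2 + 5*k - 12) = (k - 2)*(k + 3)*(k + 4)*(k^2 + 3*k - 4) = (k - 2)*(k - 1)*(k + 3)*(k + 4)*(k + 4)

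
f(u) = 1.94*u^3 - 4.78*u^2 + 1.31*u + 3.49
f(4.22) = 69.69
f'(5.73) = 137.62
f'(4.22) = 64.61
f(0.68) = 2.78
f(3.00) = 16.78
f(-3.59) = -152.58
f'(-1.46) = 27.67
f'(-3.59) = 110.64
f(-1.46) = -14.65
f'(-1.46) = 27.67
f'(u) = 5.82*u^2 - 9.56*u + 1.31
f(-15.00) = -7639.16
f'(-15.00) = 1454.21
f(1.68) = 1.40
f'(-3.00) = 82.37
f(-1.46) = -14.65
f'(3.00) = 25.01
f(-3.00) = -95.84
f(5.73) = 219.03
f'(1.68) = 1.68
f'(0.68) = -2.50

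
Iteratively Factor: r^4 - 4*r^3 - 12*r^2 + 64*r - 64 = (r - 2)*(r^3 - 2*r^2 - 16*r + 32) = (r - 4)*(r - 2)*(r^2 + 2*r - 8) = (r - 4)*(r - 2)*(r + 4)*(r - 2)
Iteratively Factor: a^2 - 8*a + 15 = (a - 3)*(a - 5)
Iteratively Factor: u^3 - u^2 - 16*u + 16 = (u - 4)*(u^2 + 3*u - 4) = (u - 4)*(u - 1)*(u + 4)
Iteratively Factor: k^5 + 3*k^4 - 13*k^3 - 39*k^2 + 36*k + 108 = (k + 3)*(k^4 - 13*k^2 + 36) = (k + 2)*(k + 3)*(k^3 - 2*k^2 - 9*k + 18) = (k + 2)*(k + 3)^2*(k^2 - 5*k + 6) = (k - 3)*(k + 2)*(k + 3)^2*(k - 2)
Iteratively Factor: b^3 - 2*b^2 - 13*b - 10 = (b + 2)*(b^2 - 4*b - 5) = (b + 1)*(b + 2)*(b - 5)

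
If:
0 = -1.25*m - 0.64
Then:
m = -0.51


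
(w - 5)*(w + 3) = w^2 - 2*w - 15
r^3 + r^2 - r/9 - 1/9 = (r - 1/3)*(r + 1/3)*(r + 1)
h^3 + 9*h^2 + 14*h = h*(h + 2)*(h + 7)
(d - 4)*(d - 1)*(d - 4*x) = d^3 - 4*d^2*x - 5*d^2 + 20*d*x + 4*d - 16*x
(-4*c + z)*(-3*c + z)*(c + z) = 12*c^3 + 5*c^2*z - 6*c*z^2 + z^3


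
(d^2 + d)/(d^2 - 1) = d/(d - 1)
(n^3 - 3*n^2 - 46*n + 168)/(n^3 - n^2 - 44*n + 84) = (n - 4)/(n - 2)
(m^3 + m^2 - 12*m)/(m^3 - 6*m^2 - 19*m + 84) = m/(m - 7)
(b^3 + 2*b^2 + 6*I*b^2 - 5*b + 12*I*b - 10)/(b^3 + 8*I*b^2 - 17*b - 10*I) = (b + 2)/(b + 2*I)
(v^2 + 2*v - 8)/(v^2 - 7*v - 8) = (-v^2 - 2*v + 8)/(-v^2 + 7*v + 8)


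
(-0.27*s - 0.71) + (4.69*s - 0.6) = 4.42*s - 1.31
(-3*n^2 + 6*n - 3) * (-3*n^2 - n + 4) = 9*n^4 - 15*n^3 - 9*n^2 + 27*n - 12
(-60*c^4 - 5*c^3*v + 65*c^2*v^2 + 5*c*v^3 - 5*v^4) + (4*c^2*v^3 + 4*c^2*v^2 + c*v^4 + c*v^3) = -60*c^4 - 5*c^3*v + 4*c^2*v^3 + 69*c^2*v^2 + c*v^4 + 6*c*v^3 - 5*v^4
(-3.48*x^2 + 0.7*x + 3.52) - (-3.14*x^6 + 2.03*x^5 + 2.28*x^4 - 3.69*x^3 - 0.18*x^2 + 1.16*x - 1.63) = 3.14*x^6 - 2.03*x^5 - 2.28*x^4 + 3.69*x^3 - 3.3*x^2 - 0.46*x + 5.15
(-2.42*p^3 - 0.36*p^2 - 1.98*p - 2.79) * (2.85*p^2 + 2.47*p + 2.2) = -6.897*p^5 - 7.0034*p^4 - 11.8562*p^3 - 13.6341*p^2 - 11.2473*p - 6.138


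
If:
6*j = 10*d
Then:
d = 3*j/5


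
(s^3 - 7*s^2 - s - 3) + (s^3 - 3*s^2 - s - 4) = 2*s^3 - 10*s^2 - 2*s - 7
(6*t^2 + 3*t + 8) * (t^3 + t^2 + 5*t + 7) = 6*t^5 + 9*t^4 + 41*t^3 + 65*t^2 + 61*t + 56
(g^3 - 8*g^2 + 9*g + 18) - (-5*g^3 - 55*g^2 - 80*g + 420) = 6*g^3 + 47*g^2 + 89*g - 402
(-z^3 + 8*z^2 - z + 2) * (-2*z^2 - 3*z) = 2*z^5 - 13*z^4 - 22*z^3 - z^2 - 6*z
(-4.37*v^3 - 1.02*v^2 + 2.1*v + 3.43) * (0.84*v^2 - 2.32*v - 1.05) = -3.6708*v^5 + 9.2816*v^4 + 8.7189*v^3 - 0.9198*v^2 - 10.1626*v - 3.6015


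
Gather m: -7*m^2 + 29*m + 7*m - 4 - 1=-7*m^2 + 36*m - 5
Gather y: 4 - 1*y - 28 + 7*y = 6*y - 24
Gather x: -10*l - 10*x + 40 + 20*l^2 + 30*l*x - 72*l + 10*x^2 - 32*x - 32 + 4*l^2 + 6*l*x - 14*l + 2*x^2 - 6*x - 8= 24*l^2 - 96*l + 12*x^2 + x*(36*l - 48)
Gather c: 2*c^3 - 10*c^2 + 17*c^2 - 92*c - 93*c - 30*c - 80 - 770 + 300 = 2*c^3 + 7*c^2 - 215*c - 550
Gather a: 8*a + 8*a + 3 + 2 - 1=16*a + 4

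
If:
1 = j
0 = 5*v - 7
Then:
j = 1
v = 7/5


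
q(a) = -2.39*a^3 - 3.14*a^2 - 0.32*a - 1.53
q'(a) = -7.17*a^2 - 6.28*a - 0.32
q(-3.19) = 45.12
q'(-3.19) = -53.25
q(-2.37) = 13.41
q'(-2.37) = -25.71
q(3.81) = -180.51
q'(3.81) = -128.33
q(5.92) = -609.33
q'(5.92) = -288.78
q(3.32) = -124.66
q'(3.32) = -100.20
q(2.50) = -59.30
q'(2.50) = -60.83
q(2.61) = -66.25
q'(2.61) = -65.55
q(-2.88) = 30.44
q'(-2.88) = -41.70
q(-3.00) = 35.70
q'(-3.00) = -46.01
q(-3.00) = 35.70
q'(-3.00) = -46.01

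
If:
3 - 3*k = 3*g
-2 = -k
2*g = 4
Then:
No Solution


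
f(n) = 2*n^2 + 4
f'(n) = 4*n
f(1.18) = 6.78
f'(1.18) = 4.72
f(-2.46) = 16.10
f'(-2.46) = -9.84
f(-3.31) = 25.91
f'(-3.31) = -13.24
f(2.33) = 14.86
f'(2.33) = 9.32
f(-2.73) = 18.91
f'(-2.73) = -10.92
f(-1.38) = 7.81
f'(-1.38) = -5.52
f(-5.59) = 66.50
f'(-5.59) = -22.36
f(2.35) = 15.04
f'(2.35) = 9.40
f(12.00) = 292.00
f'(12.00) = 48.00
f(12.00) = 292.00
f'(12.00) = 48.00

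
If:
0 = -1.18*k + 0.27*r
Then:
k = 0.228813559322034*r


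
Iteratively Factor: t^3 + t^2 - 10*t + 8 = (t - 2)*(t^2 + 3*t - 4) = (t - 2)*(t + 4)*(t - 1)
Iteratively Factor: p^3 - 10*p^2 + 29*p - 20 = (p - 1)*(p^2 - 9*p + 20) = (p - 4)*(p - 1)*(p - 5)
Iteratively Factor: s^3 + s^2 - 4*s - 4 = (s + 2)*(s^2 - s - 2) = (s + 1)*(s + 2)*(s - 2)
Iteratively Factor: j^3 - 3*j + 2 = (j + 2)*(j^2 - 2*j + 1) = (j - 1)*(j + 2)*(j - 1)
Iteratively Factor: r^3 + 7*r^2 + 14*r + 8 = (r + 1)*(r^2 + 6*r + 8) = (r + 1)*(r + 4)*(r + 2)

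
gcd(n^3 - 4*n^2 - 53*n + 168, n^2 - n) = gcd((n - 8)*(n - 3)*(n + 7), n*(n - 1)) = 1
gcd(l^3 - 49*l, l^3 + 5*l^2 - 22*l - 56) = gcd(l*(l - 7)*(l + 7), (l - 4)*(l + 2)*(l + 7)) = l + 7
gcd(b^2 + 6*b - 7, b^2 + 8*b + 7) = b + 7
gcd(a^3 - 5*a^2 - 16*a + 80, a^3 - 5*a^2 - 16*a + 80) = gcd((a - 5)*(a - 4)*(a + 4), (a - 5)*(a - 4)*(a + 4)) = a^3 - 5*a^2 - 16*a + 80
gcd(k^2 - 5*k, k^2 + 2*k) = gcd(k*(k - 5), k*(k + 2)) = k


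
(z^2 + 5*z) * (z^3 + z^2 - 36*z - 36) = z^5 + 6*z^4 - 31*z^3 - 216*z^2 - 180*z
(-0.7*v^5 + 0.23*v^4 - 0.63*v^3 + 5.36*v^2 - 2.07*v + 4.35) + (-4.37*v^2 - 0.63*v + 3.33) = -0.7*v^5 + 0.23*v^4 - 0.63*v^3 + 0.99*v^2 - 2.7*v + 7.68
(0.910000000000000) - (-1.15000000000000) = 2.06000000000000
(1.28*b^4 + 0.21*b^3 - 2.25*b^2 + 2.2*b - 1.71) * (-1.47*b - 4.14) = -1.8816*b^5 - 5.6079*b^4 + 2.4381*b^3 + 6.081*b^2 - 6.5943*b + 7.0794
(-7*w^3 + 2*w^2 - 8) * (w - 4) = -7*w^4 + 30*w^3 - 8*w^2 - 8*w + 32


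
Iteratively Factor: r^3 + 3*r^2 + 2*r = (r)*(r^2 + 3*r + 2) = r*(r + 1)*(r + 2)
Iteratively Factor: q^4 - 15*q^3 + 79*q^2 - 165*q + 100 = (q - 1)*(q^3 - 14*q^2 + 65*q - 100) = (q - 5)*(q - 1)*(q^2 - 9*q + 20) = (q - 5)^2*(q - 1)*(q - 4)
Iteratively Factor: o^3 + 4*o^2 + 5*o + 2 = (o + 2)*(o^2 + 2*o + 1) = (o + 1)*(o + 2)*(o + 1)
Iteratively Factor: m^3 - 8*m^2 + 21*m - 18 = (m - 3)*(m^2 - 5*m + 6) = (m - 3)^2*(m - 2)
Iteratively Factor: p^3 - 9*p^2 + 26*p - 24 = (p - 4)*(p^2 - 5*p + 6) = (p - 4)*(p - 2)*(p - 3)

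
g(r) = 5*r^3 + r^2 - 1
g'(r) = 15*r^2 + 2*r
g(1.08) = 6.46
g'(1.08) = 19.66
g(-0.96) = -4.50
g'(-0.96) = 11.90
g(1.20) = 9.08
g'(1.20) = 24.00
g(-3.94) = -291.29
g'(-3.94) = 224.97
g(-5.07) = -626.91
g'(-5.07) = 375.43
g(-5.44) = -776.35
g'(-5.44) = 433.02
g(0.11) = -0.98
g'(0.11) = 0.40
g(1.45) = 16.35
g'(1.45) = 34.44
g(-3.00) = -127.00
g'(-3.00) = 129.00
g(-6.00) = -1045.00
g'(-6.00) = 528.00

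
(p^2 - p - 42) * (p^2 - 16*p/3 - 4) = p^4 - 19*p^3/3 - 122*p^2/3 + 228*p + 168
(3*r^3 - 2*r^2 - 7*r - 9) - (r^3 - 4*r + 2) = 2*r^3 - 2*r^2 - 3*r - 11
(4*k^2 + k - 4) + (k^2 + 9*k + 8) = 5*k^2 + 10*k + 4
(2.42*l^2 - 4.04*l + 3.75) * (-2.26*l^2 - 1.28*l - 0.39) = -5.4692*l^4 + 6.0328*l^3 - 4.2476*l^2 - 3.2244*l - 1.4625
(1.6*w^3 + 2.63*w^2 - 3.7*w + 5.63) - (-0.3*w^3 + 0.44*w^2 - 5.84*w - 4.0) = 1.9*w^3 + 2.19*w^2 + 2.14*w + 9.63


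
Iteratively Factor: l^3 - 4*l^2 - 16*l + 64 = (l - 4)*(l^2 - 16) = (l - 4)*(l + 4)*(l - 4)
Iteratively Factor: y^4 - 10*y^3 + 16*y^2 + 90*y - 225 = (y - 3)*(y^3 - 7*y^2 - 5*y + 75) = (y - 5)*(y - 3)*(y^2 - 2*y - 15) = (y - 5)*(y - 3)*(y + 3)*(y - 5)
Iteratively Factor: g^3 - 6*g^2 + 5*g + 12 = (g + 1)*(g^2 - 7*g + 12) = (g - 3)*(g + 1)*(g - 4)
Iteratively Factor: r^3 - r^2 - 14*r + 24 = (r - 2)*(r^2 + r - 12) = (r - 2)*(r + 4)*(r - 3)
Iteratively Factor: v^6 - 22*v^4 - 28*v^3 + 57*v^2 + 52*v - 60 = (v + 2)*(v^5 - 2*v^4 - 18*v^3 + 8*v^2 + 41*v - 30) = (v - 1)*(v + 2)*(v^4 - v^3 - 19*v^2 - 11*v + 30) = (v - 1)*(v + 2)^2*(v^3 - 3*v^2 - 13*v + 15) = (v - 1)*(v + 2)^2*(v + 3)*(v^2 - 6*v + 5) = (v - 5)*(v - 1)*(v + 2)^2*(v + 3)*(v - 1)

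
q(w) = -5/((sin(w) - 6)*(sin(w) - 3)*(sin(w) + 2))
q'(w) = 5*cos(w)/((sin(w) - 6)*(sin(w) - 3)*(sin(w) + 2)^2) + 5*cos(w)/((sin(w) - 6)*(sin(w) - 3)^2*(sin(w) + 2)) + 5*cos(w)/((sin(w) - 6)^2*(sin(w) - 3)*(sin(w) + 2)) = 5*(3*sin(w) - 14)*sin(w)*cos(w)/((sin(w) - 6)^2*(sin(w) - 3)^2*(sin(w) + 2)^2)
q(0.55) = -0.15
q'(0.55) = -0.02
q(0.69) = -0.15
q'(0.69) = -0.03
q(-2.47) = -0.15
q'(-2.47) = -0.04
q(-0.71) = -0.15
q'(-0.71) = 0.04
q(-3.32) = -0.14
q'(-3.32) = 0.01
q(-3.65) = -0.15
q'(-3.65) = 0.02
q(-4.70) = -0.17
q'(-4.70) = 0.00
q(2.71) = -0.14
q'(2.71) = 0.02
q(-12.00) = -0.15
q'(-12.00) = -0.02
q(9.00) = -0.14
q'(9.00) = 0.02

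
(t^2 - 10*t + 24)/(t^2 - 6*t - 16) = (-t^2 + 10*t - 24)/(-t^2 + 6*t + 16)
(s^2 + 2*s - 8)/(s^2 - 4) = (s + 4)/(s + 2)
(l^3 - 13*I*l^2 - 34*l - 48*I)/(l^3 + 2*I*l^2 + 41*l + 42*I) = (l - 8*I)/(l + 7*I)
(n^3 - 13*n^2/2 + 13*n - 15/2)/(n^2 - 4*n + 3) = n - 5/2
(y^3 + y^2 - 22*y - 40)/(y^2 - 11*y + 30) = (y^2 + 6*y + 8)/(y - 6)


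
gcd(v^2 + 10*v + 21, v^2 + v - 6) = v + 3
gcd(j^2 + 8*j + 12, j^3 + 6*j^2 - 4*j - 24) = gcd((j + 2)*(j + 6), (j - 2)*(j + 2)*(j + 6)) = j^2 + 8*j + 12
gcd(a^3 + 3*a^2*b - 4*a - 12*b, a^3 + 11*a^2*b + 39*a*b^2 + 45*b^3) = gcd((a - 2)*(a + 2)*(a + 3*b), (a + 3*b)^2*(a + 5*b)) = a + 3*b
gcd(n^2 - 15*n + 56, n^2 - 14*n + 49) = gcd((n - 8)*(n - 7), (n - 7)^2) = n - 7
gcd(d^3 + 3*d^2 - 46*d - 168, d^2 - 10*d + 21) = d - 7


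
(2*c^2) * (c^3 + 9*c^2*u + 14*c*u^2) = 2*c^5 + 18*c^4*u + 28*c^3*u^2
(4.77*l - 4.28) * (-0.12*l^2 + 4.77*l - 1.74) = -0.5724*l^3 + 23.2665*l^2 - 28.7154*l + 7.4472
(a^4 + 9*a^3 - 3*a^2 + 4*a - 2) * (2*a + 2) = 2*a^5 + 20*a^4 + 12*a^3 + 2*a^2 + 4*a - 4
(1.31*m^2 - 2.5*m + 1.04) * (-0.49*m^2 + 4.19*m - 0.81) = -0.6419*m^4 + 6.7139*m^3 - 12.0457*m^2 + 6.3826*m - 0.8424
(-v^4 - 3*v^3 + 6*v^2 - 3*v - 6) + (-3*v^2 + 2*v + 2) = -v^4 - 3*v^3 + 3*v^2 - v - 4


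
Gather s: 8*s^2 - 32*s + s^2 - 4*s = 9*s^2 - 36*s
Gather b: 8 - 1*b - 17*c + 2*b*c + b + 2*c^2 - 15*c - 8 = 2*b*c + 2*c^2 - 32*c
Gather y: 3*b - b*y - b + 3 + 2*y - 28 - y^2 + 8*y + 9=2*b - y^2 + y*(10 - b) - 16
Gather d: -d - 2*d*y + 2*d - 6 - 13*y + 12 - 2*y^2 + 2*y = d*(1 - 2*y) - 2*y^2 - 11*y + 6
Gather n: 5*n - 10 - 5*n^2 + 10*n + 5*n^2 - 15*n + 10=0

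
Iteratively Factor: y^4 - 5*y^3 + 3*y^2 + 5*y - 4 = (y - 1)*(y^3 - 4*y^2 - y + 4) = (y - 1)^2*(y^2 - 3*y - 4) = (y - 1)^2*(y + 1)*(y - 4)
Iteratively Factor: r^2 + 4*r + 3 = (r + 1)*(r + 3)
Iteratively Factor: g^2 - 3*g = (g - 3)*(g)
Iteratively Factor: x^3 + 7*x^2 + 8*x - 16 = (x - 1)*(x^2 + 8*x + 16) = (x - 1)*(x + 4)*(x + 4)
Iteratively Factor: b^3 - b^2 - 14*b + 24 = (b - 3)*(b^2 + 2*b - 8) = (b - 3)*(b - 2)*(b + 4)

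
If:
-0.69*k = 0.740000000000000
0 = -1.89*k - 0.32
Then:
No Solution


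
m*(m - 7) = m^2 - 7*m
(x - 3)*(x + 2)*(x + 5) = x^3 + 4*x^2 - 11*x - 30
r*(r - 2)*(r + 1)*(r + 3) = r^4 + 2*r^3 - 5*r^2 - 6*r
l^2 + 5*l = l*(l + 5)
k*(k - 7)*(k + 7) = k^3 - 49*k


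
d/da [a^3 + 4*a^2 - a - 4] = 3*a^2 + 8*a - 1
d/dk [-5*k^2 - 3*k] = -10*k - 3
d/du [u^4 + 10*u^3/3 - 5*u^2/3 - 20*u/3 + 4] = 4*u^3 + 10*u^2 - 10*u/3 - 20/3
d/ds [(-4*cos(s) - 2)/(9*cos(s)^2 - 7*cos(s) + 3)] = 2*(-18*cos(s)^2 - 18*cos(s) + 13)*sin(s)/(9*sin(s)^2 + 7*cos(s) - 12)^2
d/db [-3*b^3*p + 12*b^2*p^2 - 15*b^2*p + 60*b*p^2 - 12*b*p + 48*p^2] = 3*p*(-3*b^2 + 8*b*p - 10*b + 20*p - 4)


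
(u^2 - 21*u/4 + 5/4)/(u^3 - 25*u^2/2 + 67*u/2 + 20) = (4*u - 1)/(2*(2*u^2 - 15*u - 8))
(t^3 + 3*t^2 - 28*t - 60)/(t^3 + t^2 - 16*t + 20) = (t^3 + 3*t^2 - 28*t - 60)/(t^3 + t^2 - 16*t + 20)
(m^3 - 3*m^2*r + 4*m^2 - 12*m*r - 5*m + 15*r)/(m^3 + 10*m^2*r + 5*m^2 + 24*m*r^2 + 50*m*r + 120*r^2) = (m^2 - 3*m*r - m + 3*r)/(m^2 + 10*m*r + 24*r^2)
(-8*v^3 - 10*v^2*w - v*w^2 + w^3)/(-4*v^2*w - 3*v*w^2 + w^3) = (2*v + w)/w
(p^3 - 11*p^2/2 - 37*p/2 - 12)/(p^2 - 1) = (p^2 - 13*p/2 - 12)/(p - 1)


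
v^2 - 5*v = v*(v - 5)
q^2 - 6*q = q*(q - 6)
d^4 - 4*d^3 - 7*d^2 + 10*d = d*(d - 5)*(d - 1)*(d + 2)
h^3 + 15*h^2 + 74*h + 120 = (h + 4)*(h + 5)*(h + 6)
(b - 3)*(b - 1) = b^2 - 4*b + 3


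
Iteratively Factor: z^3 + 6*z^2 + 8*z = (z + 4)*(z^2 + 2*z) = z*(z + 4)*(z + 2)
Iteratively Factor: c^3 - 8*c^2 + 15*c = (c - 3)*(c^2 - 5*c) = c*(c - 3)*(c - 5)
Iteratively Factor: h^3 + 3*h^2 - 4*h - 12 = (h - 2)*(h^2 + 5*h + 6) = (h - 2)*(h + 2)*(h + 3)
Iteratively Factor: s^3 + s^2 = (s + 1)*(s^2) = s*(s + 1)*(s)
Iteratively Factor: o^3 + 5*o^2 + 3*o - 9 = (o + 3)*(o^2 + 2*o - 3) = (o - 1)*(o + 3)*(o + 3)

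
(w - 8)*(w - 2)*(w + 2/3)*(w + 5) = w^4 - 13*w^3/3 - 112*w^2/3 + 172*w/3 + 160/3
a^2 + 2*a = a*(a + 2)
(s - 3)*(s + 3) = s^2 - 9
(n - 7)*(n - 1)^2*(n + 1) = n^4 - 8*n^3 + 6*n^2 + 8*n - 7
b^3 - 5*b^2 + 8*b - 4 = (b - 2)^2*(b - 1)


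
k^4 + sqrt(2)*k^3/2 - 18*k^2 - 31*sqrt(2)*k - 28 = (k - 7*sqrt(2)/2)*(k + sqrt(2))^2*(k + 2*sqrt(2))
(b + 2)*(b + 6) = b^2 + 8*b + 12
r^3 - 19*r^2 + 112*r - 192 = (r - 8)^2*(r - 3)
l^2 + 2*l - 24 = (l - 4)*(l + 6)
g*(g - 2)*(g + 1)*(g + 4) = g^4 + 3*g^3 - 6*g^2 - 8*g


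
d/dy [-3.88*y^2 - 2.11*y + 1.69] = -7.76*y - 2.11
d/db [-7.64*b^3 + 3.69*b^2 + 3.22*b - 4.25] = -22.92*b^2 + 7.38*b + 3.22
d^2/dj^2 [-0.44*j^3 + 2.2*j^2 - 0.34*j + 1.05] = 4.4 - 2.64*j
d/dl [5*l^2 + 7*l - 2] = 10*l + 7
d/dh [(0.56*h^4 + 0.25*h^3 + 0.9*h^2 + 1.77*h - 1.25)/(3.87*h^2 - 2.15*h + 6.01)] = (4.3344*h^5 - 2.6445*h^4 + 12.3874*h^3 - 4.2774*h^2 + 20.493*h + 7.9502)/(14.9769*h^4 - 16.641*h^3 + 51.1399*h^2 - 25.843*h + 36.1201)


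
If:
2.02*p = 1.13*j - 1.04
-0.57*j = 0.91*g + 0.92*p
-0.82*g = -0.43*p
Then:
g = -0.11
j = 0.53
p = -0.22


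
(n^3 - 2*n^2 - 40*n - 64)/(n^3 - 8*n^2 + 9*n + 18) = (n^3 - 2*n^2 - 40*n - 64)/(n^3 - 8*n^2 + 9*n + 18)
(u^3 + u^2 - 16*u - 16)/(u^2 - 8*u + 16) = (u^2 + 5*u + 4)/(u - 4)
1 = 1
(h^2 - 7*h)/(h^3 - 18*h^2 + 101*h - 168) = h/(h^2 - 11*h + 24)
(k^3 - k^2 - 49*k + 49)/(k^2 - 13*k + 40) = (k^3 - k^2 - 49*k + 49)/(k^2 - 13*k + 40)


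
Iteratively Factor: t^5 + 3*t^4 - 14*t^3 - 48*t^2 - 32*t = (t)*(t^4 + 3*t^3 - 14*t^2 - 48*t - 32) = t*(t + 1)*(t^3 + 2*t^2 - 16*t - 32) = t*(t + 1)*(t + 2)*(t^2 - 16) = t*(t + 1)*(t + 2)*(t + 4)*(t - 4)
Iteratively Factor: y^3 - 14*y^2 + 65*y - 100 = (y - 4)*(y^2 - 10*y + 25) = (y - 5)*(y - 4)*(y - 5)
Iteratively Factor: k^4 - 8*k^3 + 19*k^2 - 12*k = (k)*(k^3 - 8*k^2 + 19*k - 12) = k*(k - 3)*(k^2 - 5*k + 4) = k*(k - 3)*(k - 1)*(k - 4)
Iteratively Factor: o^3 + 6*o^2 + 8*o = (o)*(o^2 + 6*o + 8) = o*(o + 4)*(o + 2)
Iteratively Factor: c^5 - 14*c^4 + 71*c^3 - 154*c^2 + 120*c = (c - 4)*(c^4 - 10*c^3 + 31*c^2 - 30*c) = (c - 4)*(c - 3)*(c^3 - 7*c^2 + 10*c) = (c - 5)*(c - 4)*(c - 3)*(c^2 - 2*c) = c*(c - 5)*(c - 4)*(c - 3)*(c - 2)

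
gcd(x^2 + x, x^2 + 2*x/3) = x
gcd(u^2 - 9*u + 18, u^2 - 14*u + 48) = u - 6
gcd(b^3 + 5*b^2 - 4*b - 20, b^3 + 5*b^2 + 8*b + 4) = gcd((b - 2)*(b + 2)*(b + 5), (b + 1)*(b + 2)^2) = b + 2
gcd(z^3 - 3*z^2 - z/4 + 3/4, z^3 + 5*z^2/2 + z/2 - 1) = z - 1/2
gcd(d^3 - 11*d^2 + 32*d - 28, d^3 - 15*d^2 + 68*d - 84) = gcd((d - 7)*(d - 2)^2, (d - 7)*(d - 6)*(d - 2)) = d^2 - 9*d + 14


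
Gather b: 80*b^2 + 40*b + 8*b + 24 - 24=80*b^2 + 48*b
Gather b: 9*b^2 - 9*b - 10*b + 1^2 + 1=9*b^2 - 19*b + 2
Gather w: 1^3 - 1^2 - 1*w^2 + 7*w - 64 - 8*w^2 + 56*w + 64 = -9*w^2 + 63*w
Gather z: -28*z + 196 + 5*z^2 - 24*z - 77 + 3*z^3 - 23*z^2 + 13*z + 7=3*z^3 - 18*z^2 - 39*z + 126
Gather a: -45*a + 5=5 - 45*a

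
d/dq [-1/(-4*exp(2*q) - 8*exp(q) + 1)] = -8*(exp(q) + 1)*exp(q)/(4*exp(2*q) + 8*exp(q) - 1)^2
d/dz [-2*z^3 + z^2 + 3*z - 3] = -6*z^2 + 2*z + 3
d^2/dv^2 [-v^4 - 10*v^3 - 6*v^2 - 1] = -12*v^2 - 60*v - 12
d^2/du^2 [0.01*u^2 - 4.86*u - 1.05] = 0.0200000000000000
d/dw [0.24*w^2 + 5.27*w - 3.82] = 0.48*w + 5.27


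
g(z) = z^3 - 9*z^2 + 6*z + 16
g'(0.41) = -0.88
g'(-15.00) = 951.00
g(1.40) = 9.50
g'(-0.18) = 9.34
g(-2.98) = -108.27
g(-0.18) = 14.62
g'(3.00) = -21.00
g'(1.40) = -13.32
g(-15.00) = -5474.00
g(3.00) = -20.00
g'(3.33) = -20.67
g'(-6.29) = 237.91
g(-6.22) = -610.16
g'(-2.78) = 79.23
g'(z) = 3*z^2 - 18*z + 6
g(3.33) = -26.89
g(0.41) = 17.02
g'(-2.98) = 86.28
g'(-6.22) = 234.03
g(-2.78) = -91.72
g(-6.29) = -626.68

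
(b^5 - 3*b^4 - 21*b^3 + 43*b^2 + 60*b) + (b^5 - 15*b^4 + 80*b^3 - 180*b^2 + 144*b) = 2*b^5 - 18*b^4 + 59*b^3 - 137*b^2 + 204*b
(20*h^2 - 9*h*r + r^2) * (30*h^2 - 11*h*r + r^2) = 600*h^4 - 490*h^3*r + 149*h^2*r^2 - 20*h*r^3 + r^4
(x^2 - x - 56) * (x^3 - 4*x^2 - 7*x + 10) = x^5 - 5*x^4 - 59*x^3 + 241*x^2 + 382*x - 560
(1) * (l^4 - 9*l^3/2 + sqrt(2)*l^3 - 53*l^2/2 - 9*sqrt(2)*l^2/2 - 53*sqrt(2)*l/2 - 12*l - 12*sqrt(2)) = l^4 - 9*l^3/2 + sqrt(2)*l^3 - 53*l^2/2 - 9*sqrt(2)*l^2/2 - 53*sqrt(2)*l/2 - 12*l - 12*sqrt(2)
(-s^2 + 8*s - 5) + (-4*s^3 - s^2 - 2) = -4*s^3 - 2*s^2 + 8*s - 7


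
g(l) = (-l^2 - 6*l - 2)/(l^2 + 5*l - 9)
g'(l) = (-2*l - 6)/(l^2 + 5*l - 9) + (-2*l - 5)*(-l^2 - 6*l - 2)/(l^2 + 5*l - 9)^2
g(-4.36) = -0.44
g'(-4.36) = -0.09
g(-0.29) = 0.03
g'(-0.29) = 0.54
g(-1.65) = -0.36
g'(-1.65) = 0.14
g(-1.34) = -0.31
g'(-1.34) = 0.19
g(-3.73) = -0.47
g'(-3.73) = -0.02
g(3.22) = -1.81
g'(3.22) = 0.48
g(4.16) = -1.52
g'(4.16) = 0.20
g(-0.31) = 0.02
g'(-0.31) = 0.52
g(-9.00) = -1.07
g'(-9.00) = -0.07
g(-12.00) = -0.99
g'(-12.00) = -0.00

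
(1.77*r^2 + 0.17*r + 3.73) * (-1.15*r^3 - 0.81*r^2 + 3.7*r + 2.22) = -2.0355*r^5 - 1.6292*r^4 + 2.1218*r^3 + 1.5371*r^2 + 14.1784*r + 8.2806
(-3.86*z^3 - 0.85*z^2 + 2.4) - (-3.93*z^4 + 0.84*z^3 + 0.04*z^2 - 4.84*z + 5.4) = 3.93*z^4 - 4.7*z^3 - 0.89*z^2 + 4.84*z - 3.0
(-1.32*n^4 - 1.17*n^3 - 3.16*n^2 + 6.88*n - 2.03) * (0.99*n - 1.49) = -1.3068*n^5 + 0.8085*n^4 - 1.3851*n^3 + 11.5196*n^2 - 12.2609*n + 3.0247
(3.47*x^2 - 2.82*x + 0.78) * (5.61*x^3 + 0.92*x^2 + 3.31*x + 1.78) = 19.4667*x^5 - 12.6278*x^4 + 13.2671*x^3 - 2.44*x^2 - 2.4378*x + 1.3884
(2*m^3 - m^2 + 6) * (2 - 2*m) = -4*m^4 + 6*m^3 - 2*m^2 - 12*m + 12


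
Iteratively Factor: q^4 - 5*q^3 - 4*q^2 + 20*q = (q + 2)*(q^3 - 7*q^2 + 10*q) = (q - 5)*(q + 2)*(q^2 - 2*q) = (q - 5)*(q - 2)*(q + 2)*(q)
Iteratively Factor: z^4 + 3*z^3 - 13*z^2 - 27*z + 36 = (z - 1)*(z^3 + 4*z^2 - 9*z - 36) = (z - 1)*(z + 4)*(z^2 - 9) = (z - 3)*(z - 1)*(z + 4)*(z + 3)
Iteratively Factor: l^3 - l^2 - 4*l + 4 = (l + 2)*(l^2 - 3*l + 2) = (l - 1)*(l + 2)*(l - 2)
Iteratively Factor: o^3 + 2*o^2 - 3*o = (o)*(o^2 + 2*o - 3) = o*(o - 1)*(o + 3)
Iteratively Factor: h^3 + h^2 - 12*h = (h - 3)*(h^2 + 4*h) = h*(h - 3)*(h + 4)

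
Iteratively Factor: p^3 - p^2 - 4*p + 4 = (p + 2)*(p^2 - 3*p + 2) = (p - 2)*(p + 2)*(p - 1)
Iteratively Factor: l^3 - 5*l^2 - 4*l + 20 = (l + 2)*(l^2 - 7*l + 10) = (l - 5)*(l + 2)*(l - 2)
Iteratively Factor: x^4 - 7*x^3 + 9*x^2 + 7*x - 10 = (x - 2)*(x^3 - 5*x^2 - x + 5) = (x - 2)*(x - 1)*(x^2 - 4*x - 5) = (x - 2)*(x - 1)*(x + 1)*(x - 5)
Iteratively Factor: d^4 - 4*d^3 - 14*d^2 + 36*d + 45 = (d - 5)*(d^3 + d^2 - 9*d - 9) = (d - 5)*(d + 3)*(d^2 - 2*d - 3) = (d - 5)*(d - 3)*(d + 3)*(d + 1)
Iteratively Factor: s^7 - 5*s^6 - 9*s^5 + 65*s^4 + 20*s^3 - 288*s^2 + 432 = (s - 2)*(s^6 - 3*s^5 - 15*s^4 + 35*s^3 + 90*s^2 - 108*s - 216) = (s - 3)*(s - 2)*(s^5 - 15*s^3 - 10*s^2 + 60*s + 72) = (s - 3)*(s - 2)*(s + 2)*(s^4 - 2*s^3 - 11*s^2 + 12*s + 36) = (s - 3)*(s - 2)*(s + 2)^2*(s^3 - 4*s^2 - 3*s + 18) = (s - 3)^2*(s - 2)*(s + 2)^2*(s^2 - s - 6) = (s - 3)^3*(s - 2)*(s + 2)^2*(s + 2)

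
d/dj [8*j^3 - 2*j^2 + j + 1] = 24*j^2 - 4*j + 1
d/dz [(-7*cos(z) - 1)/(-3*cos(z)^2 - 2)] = (21*cos(z)^2 + 6*cos(z) - 14)*sin(z)/(3*sin(z)^2 - 5)^2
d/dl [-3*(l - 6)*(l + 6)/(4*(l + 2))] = 3*(-2*l*(l + 2) + (l - 6)*(l + 6))/(4*(l + 2)^2)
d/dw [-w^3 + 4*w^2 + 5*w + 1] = -3*w^2 + 8*w + 5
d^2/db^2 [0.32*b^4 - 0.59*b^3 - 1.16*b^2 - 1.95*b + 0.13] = 3.84*b^2 - 3.54*b - 2.32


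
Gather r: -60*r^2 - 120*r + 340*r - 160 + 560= -60*r^2 + 220*r + 400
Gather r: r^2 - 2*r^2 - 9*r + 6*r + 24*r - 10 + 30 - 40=-r^2 + 21*r - 20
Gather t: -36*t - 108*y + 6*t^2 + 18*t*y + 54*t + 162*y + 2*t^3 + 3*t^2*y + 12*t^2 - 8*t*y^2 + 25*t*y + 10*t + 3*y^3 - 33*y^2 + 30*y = 2*t^3 + t^2*(3*y + 18) + t*(-8*y^2 + 43*y + 28) + 3*y^3 - 33*y^2 + 84*y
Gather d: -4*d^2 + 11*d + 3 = -4*d^2 + 11*d + 3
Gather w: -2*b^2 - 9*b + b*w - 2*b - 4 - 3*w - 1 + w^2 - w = -2*b^2 - 11*b + w^2 + w*(b - 4) - 5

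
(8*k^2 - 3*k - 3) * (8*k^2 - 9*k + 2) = 64*k^4 - 96*k^3 + 19*k^2 + 21*k - 6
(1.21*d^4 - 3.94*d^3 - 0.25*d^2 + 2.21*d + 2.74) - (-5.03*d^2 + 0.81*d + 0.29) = 1.21*d^4 - 3.94*d^3 + 4.78*d^2 + 1.4*d + 2.45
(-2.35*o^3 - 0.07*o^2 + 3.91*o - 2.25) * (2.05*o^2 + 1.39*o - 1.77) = -4.8175*o^5 - 3.41*o^4 + 12.0777*o^3 + 0.9463*o^2 - 10.0482*o + 3.9825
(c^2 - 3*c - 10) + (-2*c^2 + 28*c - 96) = -c^2 + 25*c - 106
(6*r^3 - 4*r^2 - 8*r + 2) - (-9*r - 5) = 6*r^3 - 4*r^2 + r + 7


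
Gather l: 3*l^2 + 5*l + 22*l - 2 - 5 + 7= 3*l^2 + 27*l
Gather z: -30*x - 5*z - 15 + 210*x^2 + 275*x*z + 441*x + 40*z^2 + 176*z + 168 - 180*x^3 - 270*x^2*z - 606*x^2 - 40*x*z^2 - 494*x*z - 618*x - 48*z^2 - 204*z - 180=-180*x^3 - 396*x^2 - 207*x + z^2*(-40*x - 8) + z*(-270*x^2 - 219*x - 33) - 27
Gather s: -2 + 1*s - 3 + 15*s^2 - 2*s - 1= 15*s^2 - s - 6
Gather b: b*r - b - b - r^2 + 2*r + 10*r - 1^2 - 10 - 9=b*(r - 2) - r^2 + 12*r - 20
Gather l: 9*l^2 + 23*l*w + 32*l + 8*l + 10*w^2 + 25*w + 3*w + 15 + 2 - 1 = 9*l^2 + l*(23*w + 40) + 10*w^2 + 28*w + 16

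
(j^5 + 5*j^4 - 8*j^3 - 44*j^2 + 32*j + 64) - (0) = j^5 + 5*j^4 - 8*j^3 - 44*j^2 + 32*j + 64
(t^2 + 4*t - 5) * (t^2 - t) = t^4 + 3*t^3 - 9*t^2 + 5*t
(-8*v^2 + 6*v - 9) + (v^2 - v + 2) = -7*v^2 + 5*v - 7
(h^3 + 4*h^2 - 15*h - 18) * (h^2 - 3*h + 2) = h^5 + h^4 - 25*h^3 + 35*h^2 + 24*h - 36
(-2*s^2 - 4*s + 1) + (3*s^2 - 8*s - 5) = s^2 - 12*s - 4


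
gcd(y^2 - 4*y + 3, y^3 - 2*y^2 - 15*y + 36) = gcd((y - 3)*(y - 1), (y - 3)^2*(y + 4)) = y - 3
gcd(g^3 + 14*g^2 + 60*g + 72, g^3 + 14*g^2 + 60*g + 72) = g^3 + 14*g^2 + 60*g + 72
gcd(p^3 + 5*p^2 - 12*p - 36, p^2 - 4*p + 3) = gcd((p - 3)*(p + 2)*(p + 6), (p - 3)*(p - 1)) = p - 3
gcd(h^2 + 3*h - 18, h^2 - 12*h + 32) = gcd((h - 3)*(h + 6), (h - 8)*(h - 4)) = 1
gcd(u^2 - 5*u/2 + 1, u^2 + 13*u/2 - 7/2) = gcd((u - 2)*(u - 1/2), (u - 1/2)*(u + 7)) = u - 1/2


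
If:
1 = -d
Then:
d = -1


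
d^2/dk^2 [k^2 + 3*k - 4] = 2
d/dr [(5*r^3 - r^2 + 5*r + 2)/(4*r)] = (10*r^3 - r^2 - 2)/(4*r^2)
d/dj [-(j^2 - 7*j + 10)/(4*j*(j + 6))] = (-13*j^2 + 20*j + 60)/(4*j^2*(j^2 + 12*j + 36))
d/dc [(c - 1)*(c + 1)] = 2*c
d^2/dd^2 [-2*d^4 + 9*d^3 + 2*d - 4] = 6*d*(9 - 4*d)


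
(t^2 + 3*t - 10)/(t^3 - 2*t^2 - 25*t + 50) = 1/(t - 5)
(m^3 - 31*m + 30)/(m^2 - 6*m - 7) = (-m^3 + 31*m - 30)/(-m^2 + 6*m + 7)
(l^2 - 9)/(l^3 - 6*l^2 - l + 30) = (l + 3)/(l^2 - 3*l - 10)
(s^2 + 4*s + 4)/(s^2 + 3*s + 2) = (s + 2)/(s + 1)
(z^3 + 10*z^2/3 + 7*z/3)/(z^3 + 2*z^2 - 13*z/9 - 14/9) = 3*z*(z + 1)/(3*z^2 - z - 2)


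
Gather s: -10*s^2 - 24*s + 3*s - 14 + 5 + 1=-10*s^2 - 21*s - 8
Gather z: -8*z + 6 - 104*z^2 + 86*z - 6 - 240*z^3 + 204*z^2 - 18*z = -240*z^3 + 100*z^2 + 60*z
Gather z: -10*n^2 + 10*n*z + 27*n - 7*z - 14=-10*n^2 + 27*n + z*(10*n - 7) - 14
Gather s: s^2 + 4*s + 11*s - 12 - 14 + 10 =s^2 + 15*s - 16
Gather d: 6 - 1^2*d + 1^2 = 7 - d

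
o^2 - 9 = (o - 3)*(o + 3)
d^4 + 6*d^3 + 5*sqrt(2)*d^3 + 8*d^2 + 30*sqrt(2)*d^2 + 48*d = d*(d + 6)*(d + sqrt(2))*(d + 4*sqrt(2))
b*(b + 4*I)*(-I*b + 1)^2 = -b^4 - 6*I*b^3 + 9*b^2 + 4*I*b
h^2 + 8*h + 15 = (h + 3)*(h + 5)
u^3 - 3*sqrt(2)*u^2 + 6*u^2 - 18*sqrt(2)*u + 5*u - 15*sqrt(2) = (u + 1)*(u + 5)*(u - 3*sqrt(2))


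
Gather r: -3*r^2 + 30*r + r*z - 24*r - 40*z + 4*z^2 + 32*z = -3*r^2 + r*(z + 6) + 4*z^2 - 8*z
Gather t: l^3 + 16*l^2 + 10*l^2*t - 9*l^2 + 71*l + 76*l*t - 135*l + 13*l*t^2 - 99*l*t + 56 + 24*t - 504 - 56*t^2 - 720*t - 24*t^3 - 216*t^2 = l^3 + 7*l^2 - 64*l - 24*t^3 + t^2*(13*l - 272) + t*(10*l^2 - 23*l - 696) - 448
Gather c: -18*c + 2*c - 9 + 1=-16*c - 8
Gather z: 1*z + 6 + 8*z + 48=9*z + 54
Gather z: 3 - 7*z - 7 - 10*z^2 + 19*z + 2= -10*z^2 + 12*z - 2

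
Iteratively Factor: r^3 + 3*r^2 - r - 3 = (r - 1)*(r^2 + 4*r + 3) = (r - 1)*(r + 3)*(r + 1)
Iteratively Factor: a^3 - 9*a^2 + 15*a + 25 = (a - 5)*(a^2 - 4*a - 5) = (a - 5)*(a + 1)*(a - 5)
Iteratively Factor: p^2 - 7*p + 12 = (p - 3)*(p - 4)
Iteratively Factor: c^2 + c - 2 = (c - 1)*(c + 2)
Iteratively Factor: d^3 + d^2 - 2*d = (d)*(d^2 + d - 2) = d*(d - 1)*(d + 2)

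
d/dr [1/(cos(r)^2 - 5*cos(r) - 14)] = (2*cos(r) - 5)*sin(r)/(sin(r)^2 + 5*cos(r) + 13)^2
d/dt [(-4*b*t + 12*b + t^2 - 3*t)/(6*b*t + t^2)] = (-72*b^2 + 10*b*t^2 - 24*b*t + 3*t^2)/(t^2*(36*b^2 + 12*b*t + t^2))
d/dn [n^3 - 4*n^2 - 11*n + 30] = 3*n^2 - 8*n - 11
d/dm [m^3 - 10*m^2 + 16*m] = 3*m^2 - 20*m + 16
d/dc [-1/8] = 0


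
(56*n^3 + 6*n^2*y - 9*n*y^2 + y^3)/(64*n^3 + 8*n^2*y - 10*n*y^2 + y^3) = (-7*n + y)/(-8*n + y)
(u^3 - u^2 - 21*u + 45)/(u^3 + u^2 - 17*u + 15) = (u - 3)/(u - 1)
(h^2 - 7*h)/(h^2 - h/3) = 3*(h - 7)/(3*h - 1)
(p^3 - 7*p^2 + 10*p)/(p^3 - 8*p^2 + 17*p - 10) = p/(p - 1)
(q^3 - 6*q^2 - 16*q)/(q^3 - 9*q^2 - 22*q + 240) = q*(q + 2)/(q^2 - q - 30)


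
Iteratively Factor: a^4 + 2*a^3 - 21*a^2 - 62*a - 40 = (a + 1)*(a^3 + a^2 - 22*a - 40) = (a + 1)*(a + 4)*(a^2 - 3*a - 10) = (a - 5)*(a + 1)*(a + 4)*(a + 2)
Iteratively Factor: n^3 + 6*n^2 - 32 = (n - 2)*(n^2 + 8*n + 16) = (n - 2)*(n + 4)*(n + 4)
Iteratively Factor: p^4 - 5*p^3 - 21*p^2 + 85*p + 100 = (p + 1)*(p^3 - 6*p^2 - 15*p + 100) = (p - 5)*(p + 1)*(p^2 - p - 20) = (p - 5)^2*(p + 1)*(p + 4)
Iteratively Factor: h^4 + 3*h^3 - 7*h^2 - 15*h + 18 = (h - 1)*(h^3 + 4*h^2 - 3*h - 18) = (h - 1)*(h + 3)*(h^2 + h - 6) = (h - 2)*(h - 1)*(h + 3)*(h + 3)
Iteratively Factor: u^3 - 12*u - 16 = (u + 2)*(u^2 - 2*u - 8) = (u + 2)^2*(u - 4)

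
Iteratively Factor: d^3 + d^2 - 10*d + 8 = (d + 4)*(d^2 - 3*d + 2) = (d - 1)*(d + 4)*(d - 2)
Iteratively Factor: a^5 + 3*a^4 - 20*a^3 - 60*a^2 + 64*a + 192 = (a - 4)*(a^4 + 7*a^3 + 8*a^2 - 28*a - 48) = (a - 4)*(a + 3)*(a^3 + 4*a^2 - 4*a - 16) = (a - 4)*(a + 2)*(a + 3)*(a^2 + 2*a - 8) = (a - 4)*(a + 2)*(a + 3)*(a + 4)*(a - 2)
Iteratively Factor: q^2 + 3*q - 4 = (q + 4)*(q - 1)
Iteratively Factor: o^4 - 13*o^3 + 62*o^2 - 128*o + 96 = (o - 4)*(o^3 - 9*o^2 + 26*o - 24) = (o - 4)*(o - 3)*(o^2 - 6*o + 8) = (o - 4)*(o - 3)*(o - 2)*(o - 4)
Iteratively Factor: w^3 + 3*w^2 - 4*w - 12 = (w - 2)*(w^2 + 5*w + 6) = (w - 2)*(w + 2)*(w + 3)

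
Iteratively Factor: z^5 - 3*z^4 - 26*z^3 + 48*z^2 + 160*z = (z + 4)*(z^4 - 7*z^3 + 2*z^2 + 40*z) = (z - 5)*(z + 4)*(z^3 - 2*z^2 - 8*z) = (z - 5)*(z + 2)*(z + 4)*(z^2 - 4*z) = z*(z - 5)*(z + 2)*(z + 4)*(z - 4)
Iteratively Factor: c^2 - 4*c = (c - 4)*(c)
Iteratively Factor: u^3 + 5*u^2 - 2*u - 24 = (u + 4)*(u^2 + u - 6) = (u + 3)*(u + 4)*(u - 2)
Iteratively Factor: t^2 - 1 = (t - 1)*(t + 1)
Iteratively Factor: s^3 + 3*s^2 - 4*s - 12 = (s - 2)*(s^2 + 5*s + 6) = (s - 2)*(s + 2)*(s + 3)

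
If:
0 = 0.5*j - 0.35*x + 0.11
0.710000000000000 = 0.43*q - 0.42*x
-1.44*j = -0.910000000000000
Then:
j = 0.63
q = 2.84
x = 1.22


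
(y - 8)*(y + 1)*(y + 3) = y^3 - 4*y^2 - 29*y - 24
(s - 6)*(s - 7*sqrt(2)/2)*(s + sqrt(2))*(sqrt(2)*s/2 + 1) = sqrt(2)*s^4/2 - 3*sqrt(2)*s^3 - 3*s^3/2 - 6*sqrt(2)*s^2 + 9*s^2 - 7*s + 36*sqrt(2)*s + 42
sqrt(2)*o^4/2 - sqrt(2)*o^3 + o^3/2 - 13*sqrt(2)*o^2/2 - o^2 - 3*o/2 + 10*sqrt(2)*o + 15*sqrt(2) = (o - 3)*(o - 2*sqrt(2))*(o + 5*sqrt(2)/2)*(sqrt(2)*o/2 + sqrt(2)/2)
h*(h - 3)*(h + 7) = h^3 + 4*h^2 - 21*h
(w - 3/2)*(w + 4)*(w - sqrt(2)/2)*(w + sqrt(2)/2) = w^4 + 5*w^3/2 - 13*w^2/2 - 5*w/4 + 3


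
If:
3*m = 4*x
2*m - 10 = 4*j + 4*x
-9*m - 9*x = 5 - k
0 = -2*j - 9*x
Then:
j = -27/10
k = 88/5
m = 4/5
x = 3/5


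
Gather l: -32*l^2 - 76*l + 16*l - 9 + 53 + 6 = -32*l^2 - 60*l + 50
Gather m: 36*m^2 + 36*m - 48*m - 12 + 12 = 36*m^2 - 12*m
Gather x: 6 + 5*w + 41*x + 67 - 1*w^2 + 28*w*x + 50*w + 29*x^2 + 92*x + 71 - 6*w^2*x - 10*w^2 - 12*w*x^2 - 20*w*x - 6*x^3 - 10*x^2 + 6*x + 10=-11*w^2 + 55*w - 6*x^3 + x^2*(19 - 12*w) + x*(-6*w^2 + 8*w + 139) + 154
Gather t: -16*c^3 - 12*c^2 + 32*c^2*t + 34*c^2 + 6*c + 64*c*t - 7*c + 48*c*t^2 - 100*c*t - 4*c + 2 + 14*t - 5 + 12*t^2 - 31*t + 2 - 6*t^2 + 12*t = -16*c^3 + 22*c^2 - 5*c + t^2*(48*c + 6) + t*(32*c^2 - 36*c - 5) - 1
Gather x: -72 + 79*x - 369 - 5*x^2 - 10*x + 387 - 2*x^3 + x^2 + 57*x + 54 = -2*x^3 - 4*x^2 + 126*x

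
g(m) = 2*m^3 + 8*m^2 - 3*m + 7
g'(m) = 6*m^2 + 16*m - 3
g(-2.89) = 34.21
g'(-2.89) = 0.87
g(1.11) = 16.26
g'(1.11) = 22.15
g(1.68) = 34.02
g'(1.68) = 40.81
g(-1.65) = 24.75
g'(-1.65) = -13.06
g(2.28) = 65.45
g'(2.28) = 64.67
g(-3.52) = 29.45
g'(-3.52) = 15.02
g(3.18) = 142.67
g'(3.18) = 108.55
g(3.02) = 125.99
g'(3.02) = 100.04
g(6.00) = 709.00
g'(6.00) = 309.00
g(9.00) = 2086.00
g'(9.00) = 627.00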